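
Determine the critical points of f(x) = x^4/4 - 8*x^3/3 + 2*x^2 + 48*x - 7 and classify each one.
f'(x) = x^3 - 8*x^2 + 4*x + 48

Solve f'(x) = 0:
  Factor: x^3 - 8*x^2 + 4*x + 48 = (x - 6)*(x - 4)*(x + 2) = 0.
  ⇒ x = -2, 4, 6

f''(x) = 3*x^2 - 16*x + 4
Second-derivative test at each critical point:
  f''(-2) = 48 > 0 → local minimum
  f''(4) = -12 < 0 → local maximum
  f''(6) = 16 > 0 → local minimum

Critical points: x = -2 (local minimum); x = 4 (local maximum); x = 6 (local minimum)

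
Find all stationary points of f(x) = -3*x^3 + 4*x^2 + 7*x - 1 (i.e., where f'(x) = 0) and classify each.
f'(x) = -9*x^2 + 8*x + 7

Solve f'(x) = 0:
  9*x^2 - 8*x - 7 = 0 has no rational roots; quadratic formula: x = (8 ± √316)/18.
  ⇒ x = 4/9 - sqrt(79)/9 ≈ -0.5431, 4/9 + sqrt(79)/9 ≈ 1.4320

f''(x) = 8 - 18*x
Second-derivative test at each critical point:
  f''(-0.5431) = 17.7764 > 0 → local minimum
  f''(1.4320) = -17.7764 < 0 → local maximum

Critical points: x = 4/9 - sqrt(79)/9 ≈ -0.5431 (local minimum); x = 4/9 + sqrt(79)/9 ≈ 1.4320 (local maximum)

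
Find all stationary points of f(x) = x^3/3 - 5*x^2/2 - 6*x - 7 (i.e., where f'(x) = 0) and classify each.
f'(x) = x^2 - 5*x - 6

Solve f'(x) = 0:
  Factor: x^2 - 5*x - 6 = (x - 6)*(x + 1) = 0.
  ⇒ x = -1, 6

f''(x) = 2*x - 5
Second-derivative test at each critical point:
  f''(-1) = -7 < 0 → local maximum
  f''(6) = 7 > 0 → local minimum

Critical points: x = -1 (local maximum); x = 6 (local minimum)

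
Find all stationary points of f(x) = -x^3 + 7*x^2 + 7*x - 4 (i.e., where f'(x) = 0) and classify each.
f'(x) = -3*x^2 + 14*x + 7

Solve f'(x) = 0:
  3*x^2 - 14*x - 7 = 0 has no rational roots; quadratic formula: x = (14 ± √280)/6.
  ⇒ x = 7/3 - sqrt(70)/3 ≈ -0.4555, 7/3 + sqrt(70)/3 ≈ 5.1222

f''(x) = 14 - 6*x
Second-derivative test at each critical point:
  f''(-0.4555) = 16.7332 > 0 → local minimum
  f''(5.1222) = -16.7332 < 0 → local maximum

Critical points: x = 7/3 - sqrt(70)/3 ≈ -0.4555 (local minimum); x = 7/3 + sqrt(70)/3 ≈ 5.1222 (local maximum)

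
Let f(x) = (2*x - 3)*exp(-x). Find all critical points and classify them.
f'(x) = (5 - 2*x)*exp(-x)

Solve f'(x) = 0:
  f'(x) = (5 - 2*x)·exp(-x) and exp(-x) > 0 for every x, so f'(x) = 0 ⇔ 5 - 2*x = 0.
  5 - 2*x = 0.
  ⇒ x = 5/2

f''(x) = (2*x - 7)*exp(-x)
Second-derivative test at each critical point:
  f''(5/2) = -0.1642 < 0 → local maximum

Critical points: x = 5/2 (local maximum)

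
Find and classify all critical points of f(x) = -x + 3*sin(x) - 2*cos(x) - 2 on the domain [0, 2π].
f'(x) = 2*sin(x) + 3*cos(x) - 1

Solve f'(x) = 0 on [0, 2π]:
  f'(x) = 0 ⇔ 2*sin(x) + 3*cos(x) = 1. Write the left side as R·cos(x + φ) with R = √(3² + (-2)²) = sqrt(13), cos φ = 3*sqrt(13)/13, sin φ = -2*sqrt(13)/13; then cos(x + φ) = sqrt(13)/13. Solve for x and keep the solutions lying in [0, 2π].
  ⇒ x = atan((2 + 6*sqrt(3))/(3 - 4*sqrt(3))) + pi ≈ 1.8778, atan((2 - 6*sqrt(3))/(3 + 4*sqrt(3))) + 2*pi ≈ 5.5814

f''(x) = -3*sin(x) + 2*cos(x)
Second-derivative test at each critical point:
  f''(1.8778) = -3.4641 < 0 → local maximum
  f''(5.5814) = 3.4641 > 0 → local minimum

Critical points: x = atan((2 + 6*sqrt(3))/(3 - 4*sqrt(3))) + pi ≈ 1.8778 (local maximum); x = atan((2 - 6*sqrt(3))/(3 + 4*sqrt(3))) + 2*pi ≈ 5.5814 (local minimum)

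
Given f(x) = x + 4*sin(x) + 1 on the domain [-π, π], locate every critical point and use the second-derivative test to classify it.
f'(x) = 4*cos(x) + 1

Solve f'(x) = 0 on [-π, π]:
  f'(x) = 0 ⇔ cos(x) = -1/4, i.e. x = ±arccos(-1/4) + 2nπ; keep the solutions lying in [-π, π].
  ⇒ x = -acos(-1/4) ≈ -1.8235, acos(-1/4) ≈ 1.8235

f''(x) = -4*sin(x)
Second-derivative test at each critical point:
  f''(-1.8235) = 3.8730 > 0 → local minimum
  f''(1.8235) = -3.8730 < 0 → local maximum

Critical points: x = -acos(-1/4) ≈ -1.8235 (local minimum); x = acos(-1/4) ≈ 1.8235 (local maximum)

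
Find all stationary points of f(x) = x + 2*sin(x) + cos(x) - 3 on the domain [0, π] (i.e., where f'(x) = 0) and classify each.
f'(x) = -sin(x) + 2*cos(x) + 1

Solve f'(x) = 0 on [0, π]:
  f'(x) = 0 ⇔ -sin(x) + 2*cos(x) = -1. Write the left side as R·cos(x + φ) with R = √(2² + 1²) = sqrt(5), cos φ = 2*sqrt(5)/5, sin φ = sqrt(5)/5; then cos(x + φ) = -sqrt(5)/5. Solve for x and keep the solutions lying in [0, π].
  ⇒ x = pi/2 ≈ 1.5708

f''(x) = -2*sin(x) - cos(x)
Second-derivative test at each critical point:
  f''(1.5708) = -2 < 0 → local maximum

Critical points: x = pi/2 ≈ 1.5708 (local maximum)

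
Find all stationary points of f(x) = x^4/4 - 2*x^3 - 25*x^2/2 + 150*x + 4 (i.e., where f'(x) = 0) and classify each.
f'(x) = x^3 - 6*x^2 - 25*x + 150

Solve f'(x) = 0:
  Factor: x^3 - 6*x^2 - 25*x + 150 = (x - 6)*(x - 5)*(x + 5) = 0.
  ⇒ x = -5, 5, 6

f''(x) = 3*x^2 - 12*x - 25
Second-derivative test at each critical point:
  f''(-5) = 110 > 0 → local minimum
  f''(5) = -10 < 0 → local maximum
  f''(6) = 11 > 0 → local minimum

Critical points: x = -5 (local minimum); x = 5 (local maximum); x = 6 (local minimum)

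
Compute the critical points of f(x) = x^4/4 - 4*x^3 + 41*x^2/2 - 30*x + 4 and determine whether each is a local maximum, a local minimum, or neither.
f'(x) = x^3 - 12*x^2 + 41*x - 30

Solve f'(x) = 0:
  Factor: x^3 - 12*x^2 + 41*x - 30 = (x - 6)*(x - 5)*(x - 1) = 0.
  ⇒ x = 1, 5, 6

f''(x) = 3*x^2 - 24*x + 41
Second-derivative test at each critical point:
  f''(1) = 20 > 0 → local minimum
  f''(5) = -4 < 0 → local maximum
  f''(6) = 5 > 0 → local minimum

Critical points: x = 1 (local minimum); x = 5 (local maximum); x = 6 (local minimum)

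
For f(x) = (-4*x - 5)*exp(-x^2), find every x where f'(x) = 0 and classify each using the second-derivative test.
f'(x) = 2*(x*(4*x + 5) - 2)*exp(-x^2)

Solve f'(x) = 0:
  f'(x) = (8*x^2 + 10*x - 4)·exp(-x^2) and exp(-x^2) > 0 for every x, so f'(x) = 0 ⇔ 8*x^2 + 10*x - 4 = 0.
  Factor: 8*x^2 + 10*x - 4 = 2*(4*x^2 + 5*x - 2); 4*x^2 + 5*x - 2 = 0 has no rational roots; quadratic formula: x = (-5 ± √57)/8.
  ⇒ x = -sqrt(57)/8 - 5/8 ≈ -1.5687, -5/8 + sqrt(57)/8 ≈ 0.3187

f''(x) = 2*(-8*x^3 - 10*x^2 + 12*x + 5)*exp(-x^2)
Second-derivative test at each critical point:
  f''(-1.5687) = -1.2889 < 0 → local maximum
  f''(0.3187) = 13.6411 > 0 → local minimum

Critical points: x = -sqrt(57)/8 - 5/8 ≈ -1.5687 (local maximum); x = -5/8 + sqrt(57)/8 ≈ 0.3187 (local minimum)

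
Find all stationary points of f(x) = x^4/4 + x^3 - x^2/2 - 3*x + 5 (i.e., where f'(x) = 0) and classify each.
f'(x) = x^3 + 3*x^2 - x - 3

Solve f'(x) = 0:
  Factor: x^3 + 3*x^2 - x - 3 = (x - 1)*(x + 1)*(x + 3) = 0.
  ⇒ x = -3, -1, 1

f''(x) = 3*x^2 + 6*x - 1
Second-derivative test at each critical point:
  f''(-3) = 8 > 0 → local minimum
  f''(-1) = -4 < 0 → local maximum
  f''(1) = 8 > 0 → local minimum

Critical points: x = -3 (local minimum); x = -1 (local maximum); x = 1 (local minimum)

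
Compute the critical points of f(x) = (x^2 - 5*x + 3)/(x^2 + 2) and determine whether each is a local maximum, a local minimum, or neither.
f'(x) = (5*x^2 - 2*x - 10)/(x^4 + 4*x^2 + 4)

Solve f'(x) = 0:
  f'(x) = (5*x^2 - 2*x - 10)/(x^2 + 2)^2; the denominator is positive wherever f is defined, so f'(x) = 0 ⇔ 5*x^2 - 2*x - 10 = 0.
  5*x^2 - 2*x - 10 = 0 has no rational roots; quadratic formula: x = (2 ± √204)/10.
  ⇒ x = 1/5 - sqrt(51)/5 ≈ -1.2283, 1/5 + sqrt(51)/5 ≈ 1.6283

f''(x) = 2*(-5*x^3 + 3*x^2 + 30*x - 2)/(x^6 + 6*x^4 + 12*x^2 + 8)
Second-derivative test at each critical point:
  f''(-1.2283) = -1.1602 < 0 → local maximum
  f''(1.6283) = 0.6602 > 0 → local minimum

Critical points: x = 1/5 - sqrt(51)/5 ≈ -1.2283 (local maximum); x = 1/5 + sqrt(51)/5 ≈ 1.6283 (local minimum)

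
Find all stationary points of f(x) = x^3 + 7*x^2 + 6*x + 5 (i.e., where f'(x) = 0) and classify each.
f'(x) = 3*x^2 + 14*x + 6

Solve f'(x) = 0:
  3*x^2 + 14*x + 6 = 0 has no rational roots; quadratic formula: x = (-14 ± √124)/6.
  ⇒ x = -7/3 - sqrt(31)/3 ≈ -4.1893, -7/3 + sqrt(31)/3 ≈ -0.4774

f''(x) = 6*x + 14
Second-derivative test at each critical point:
  f''(-4.1893) = -11.1355 < 0 → local maximum
  f''(-0.4774) = 11.1355 > 0 → local minimum

Critical points: x = -7/3 - sqrt(31)/3 ≈ -4.1893 (local maximum); x = -7/3 + sqrt(31)/3 ≈ -0.4774 (local minimum)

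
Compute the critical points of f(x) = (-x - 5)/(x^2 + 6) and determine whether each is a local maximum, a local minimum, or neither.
f'(x) = (-x^2 + 2*x*(x + 5) - 6)/(x^2 + 6)^2

Solve f'(x) = 0:
  f'(x) = (x^2 + 10*x - 6)/(x^2 + 6)^2; the denominator is positive wherever f is defined, so f'(x) = 0 ⇔ x^2 + 10*x - 6 = 0.
  x^2 + 10*x - 6 = 0 has no rational roots; quadratic formula: x = (-10 ± √124)/2.
  ⇒ x = -sqrt(31) - 5 ≈ -10.5678, -5 + sqrt(31) ≈ 0.5678

f''(x) = 2*(-4*x^2*(x + 5) + (3*x + 5)*(x^2 + 6))/(x^2 + 6)^3
Second-derivative test at each critical point:
  f''(-10.5678) = -0.0008 < 0 → local maximum
  f''(0.5678) = 0.2786 > 0 → local minimum

Critical points: x = -sqrt(31) - 5 ≈ -10.5678 (local maximum); x = -5 + sqrt(31) ≈ 0.5678 (local minimum)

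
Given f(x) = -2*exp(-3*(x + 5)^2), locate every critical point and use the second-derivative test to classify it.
f'(x) = 12*(x + 5)*exp(-3*(x + 5)^2)

Solve f'(x) = 0:
  f'(x) = (12*x + 60)·exp(-3*(x + 5)^2) and exp(-3*(x + 5)^2) > 0 for every x, so f'(x) = 0 ⇔ 12*x + 60 = 0.
  Factor: 12*x + 60 = 12*(x + 5) = 0.
  ⇒ x = -5

f''(x) = 12*(1 - 6*(x + 5)^2)*exp(-3*(x + 5)^2)
Second-derivative test at each critical point:
  f''(-5) = 12 > 0 → local minimum

Critical points: x = -5 (local minimum)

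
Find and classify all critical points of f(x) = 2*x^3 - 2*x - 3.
f'(x) = 6*x^2 - 2

Solve f'(x) = 0:
  Factor: 6*x^2 - 2 = 2*(3*x^2 - 1); 3*x^2 - 1 = 0 has no rational roots; quadratic formula: x = (0 ± √12)/6.
  ⇒ x = -sqrt(3)/3 ≈ -0.5774, sqrt(3)/3 ≈ 0.5774

f''(x) = 12*x
Second-derivative test at each critical point:
  f''(-0.5774) = -6.9282 < 0 → local maximum
  f''(0.5774) = 6.9282 > 0 → local minimum

Critical points: x = -sqrt(3)/3 ≈ -0.5774 (local maximum); x = sqrt(3)/3 ≈ 0.5774 (local minimum)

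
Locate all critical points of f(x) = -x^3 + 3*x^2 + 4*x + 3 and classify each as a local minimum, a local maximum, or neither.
f'(x) = -3*x^2 + 6*x + 4

Solve f'(x) = 0:
  3*x^2 - 6*x - 4 = 0 has no rational roots; quadratic formula: x = (6 ± √84)/6.
  ⇒ x = 1 - sqrt(21)/3 ≈ -0.5275, 1 + sqrt(21)/3 ≈ 2.5275

f''(x) = 6 - 6*x
Second-derivative test at each critical point:
  f''(-0.5275) = 9.1652 > 0 → local minimum
  f''(2.5275) = -9.1652 < 0 → local maximum

Critical points: x = 1 - sqrt(21)/3 ≈ -0.5275 (local minimum); x = 1 + sqrt(21)/3 ≈ 2.5275 (local maximum)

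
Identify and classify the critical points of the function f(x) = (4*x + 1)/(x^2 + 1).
f'(x) = 2*(-2*x^2 - x + 2)/(x^4 + 2*x^2 + 1)

Solve f'(x) = 0:
  f'(x) = -2*(2*x^2 + x - 2)/(x^2 + 1)^2; the denominator is positive wherever f is defined, so f'(x) = 0 ⇔ -4*x^2 - 2*x + 4 = 0.
  Factor: -4*x^2 - 2*x + 4 = -2*(2*x^2 + x - 2); 2*x^2 + x - 2 = 0 has no rational roots; quadratic formula: x = (-1 ± √17)/4.
  ⇒ x = -sqrt(17)/4 - 1/4 ≈ -1.2808, -1/4 + sqrt(17)/4 ≈ 0.7808

f''(x) = 2*(4*x^2*(4*x + 1) - (12*x + 1)*(x^2 + 1))/(x^2 + 1)^3
Second-derivative test at each critical point:
  f''(-1.2808) = 1.1828 > 0 → local minimum
  f''(0.7808) = -3.1828 < 0 → local maximum

Critical points: x = -sqrt(17)/4 - 1/4 ≈ -1.2808 (local minimum); x = -1/4 + sqrt(17)/4 ≈ 0.7808 (local maximum)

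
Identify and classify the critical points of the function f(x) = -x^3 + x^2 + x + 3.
f'(x) = -3*x^2 + 2*x + 1

Solve f'(x) = 0:
  Factor: -3*x^2 + 2*x + 1 = -(x - 1)*(3*x + 1) = 0.
  ⇒ x = -1/3, 1

f''(x) = 2 - 6*x
Second-derivative test at each critical point:
  f''(-1/3) = 4 > 0 → local minimum
  f''(1) = -4 < 0 → local maximum

Critical points: x = -1/3 (local minimum); x = 1 (local maximum)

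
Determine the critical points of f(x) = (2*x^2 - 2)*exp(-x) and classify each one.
f'(x) = 2*(-x^2 + 2*x + 1)*exp(-x)

Solve f'(x) = 0:
  f'(x) = (-2*x^2 + 4*x + 2)·exp(-x) and exp(-x) > 0 for every x, so f'(x) = 0 ⇔ -2*x^2 + 4*x + 2 = 0.
  Factor: -2*x^2 + 4*x + 2 = -2*(x^2 - 2*x - 1); x^2 - 2*x - 1 = 0 has no rational roots; quadratic formula: x = (2 ± √8)/2.
  ⇒ x = 1 - sqrt(2) ≈ -0.4142, 1 + sqrt(2) ≈ 2.4142

f''(x) = 2*(x^2 - 4*x + 1)*exp(-x)
Second-derivative test at each critical point:
  f''(-0.4142) = 8.5598 > 0 → local minimum
  f''(2.4142) = -0.5059 < 0 → local maximum

Critical points: x = 1 - sqrt(2) ≈ -0.4142 (local minimum); x = 1 + sqrt(2) ≈ 2.4142 (local maximum)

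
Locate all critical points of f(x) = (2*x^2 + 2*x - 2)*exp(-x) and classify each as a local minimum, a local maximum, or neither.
f'(x) = 2*(-x^2 + x + 2)*exp(-x)

Solve f'(x) = 0:
  f'(x) = (-2*x^2 + 2*x + 4)·exp(-x) and exp(-x) > 0 for every x, so f'(x) = 0 ⇔ -2*x^2 + 2*x + 4 = 0.
  Factor: -2*x^2 + 2*x + 4 = -2*(x - 2)*(x + 1) = 0.
  ⇒ x = -1, 2

f''(x) = 2*(x^2 - 3*x - 1)*exp(-x)
Second-derivative test at each critical point:
  f''(-1) = 16.3097 > 0 → local minimum
  f''(2) = -0.8120 < 0 → local maximum

Critical points: x = -1 (local minimum); x = 2 (local maximum)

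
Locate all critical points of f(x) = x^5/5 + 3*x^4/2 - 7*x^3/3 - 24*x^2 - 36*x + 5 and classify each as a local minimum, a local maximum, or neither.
f'(x) = x^4 + 6*x^3 - 7*x^2 - 48*x - 36

Solve f'(x) = 0:
  Factor: x^4 + 6*x^3 - 7*x^2 - 48*x - 36 = (x - 3)*(x + 1)*(x + 2)*(x + 6) = 0.
  ⇒ x = -6, -2, -1, 3

f''(x) = 4*x^3 + 18*x^2 - 14*x - 48
Second-derivative test at each critical point:
  f''(-6) = -180 < 0 → local maximum
  f''(-2) = 20 > 0 → local minimum
  f''(-1) = -20 < 0 → local maximum
  f''(3) = 180 > 0 → local minimum

Critical points: x = -6 (local maximum); x = -2 (local minimum); x = -1 (local maximum); x = 3 (local minimum)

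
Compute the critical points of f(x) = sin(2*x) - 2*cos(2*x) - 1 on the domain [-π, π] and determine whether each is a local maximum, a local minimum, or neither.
f'(x) = 4*sin(2*x) + 2*cos(2*x)

Solve f'(x) = 0 on [-π, π]:
  f'(x) = 0 ⇔ cos(2*x) = -2*sin(2*x) ⇔ tan(2*x) = -1/2, i.e. 2*x = arctan(-1/2) + nπ; keep the solutions lying in [-π, π].
  ⇒ x = -pi/2 - atan(1/2)/2 ≈ -1.8026, -atan(1/2)/2 ≈ -0.2318, -atan(1/2)/2 + pi/2 ≈ 1.3390, pi - atan(1/2)/2 ≈ 2.9098

f''(x) = -4*sin(2*x) + 8*cos(2*x)
Second-derivative test at each critical point:
  f''(-1.8026) = -8.9443 < 0 → local maximum
  f''(-0.2318) = 8.9443 > 0 → local minimum
  f''(1.3390) = -8.9443 < 0 → local maximum
  f''(2.9098) = 8.9443 > 0 → local minimum

Critical points: x = -pi/2 - atan(1/2)/2 ≈ -1.8026 (local maximum); x = -atan(1/2)/2 ≈ -0.2318 (local minimum); x = -atan(1/2)/2 + pi/2 ≈ 1.3390 (local maximum); x = pi - atan(1/2)/2 ≈ 2.9098 (local minimum)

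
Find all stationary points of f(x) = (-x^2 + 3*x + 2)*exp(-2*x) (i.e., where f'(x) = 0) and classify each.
f'(x) = (2*x^2 - 8*x - 1)*exp(-2*x)

Solve f'(x) = 0:
  f'(x) = (2*x^2 - 8*x - 1)·exp(-2*x) and exp(-2*x) > 0 for every x, so f'(x) = 0 ⇔ 2*x^2 - 8*x - 1 = 0.
  2*x^2 - 8*x - 1 = 0 has no rational roots; quadratic formula: x = (8 ± √72)/4.
  ⇒ x = 2 - 3*sqrt(2)/2 ≈ -0.1213, 2 + 3*sqrt(2)/2 ≈ 4.1213

f''(x) = 2*(-2*x^2 + 10*x - 3)*exp(-2*x)
Second-derivative test at each critical point:
  f''(-0.1213) = -10.8154 < 0 → local maximum
  f''(4.1213) = 0.0022 > 0 → local minimum

Critical points: x = 2 - 3*sqrt(2)/2 ≈ -0.1213 (local maximum); x = 2 + 3*sqrt(2)/2 ≈ 4.1213 (local minimum)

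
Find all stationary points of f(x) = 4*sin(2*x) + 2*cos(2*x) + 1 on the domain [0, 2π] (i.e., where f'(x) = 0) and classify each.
f'(x) = -4*sin(2*x) + 8*cos(2*x)

Solve f'(x) = 0 on [0, 2π]:
  f'(x) = 0 ⇔ 4*cos(2*x) = 2*sin(2*x) ⇔ tan(2*x) = 2, i.e. 2*x = arctan(2) + nπ; keep the solutions lying in [0, 2π].
  ⇒ x = atan(2)/2 ≈ 0.5536, atan(2)/2 + pi/2 ≈ 2.1244, atan(2)/2 + pi ≈ 3.6952, atan(2)/2 + 3*pi/2 ≈ 5.2660

f''(x) = -16*sin(2*x) - 8*cos(2*x)
Second-derivative test at each critical point:
  f''(0.5536) = -17.8885 < 0 → local maximum
  f''(2.1244) = 17.8885 > 0 → local minimum
  f''(3.6952) = -17.8885 < 0 → local maximum
  f''(5.2660) = 17.8885 > 0 → local minimum

Critical points: x = atan(2)/2 ≈ 0.5536 (local maximum); x = atan(2)/2 + pi/2 ≈ 2.1244 (local minimum); x = atan(2)/2 + pi ≈ 3.6952 (local maximum); x = atan(2)/2 + 3*pi/2 ≈ 5.2660 (local minimum)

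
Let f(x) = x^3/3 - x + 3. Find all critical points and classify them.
f'(x) = x^2 - 1

Solve f'(x) = 0:
  Factor: x^2 - 1 = (x - 1)*(x + 1) = 0.
  ⇒ x = -1, 1

f''(x) = 2*x
Second-derivative test at each critical point:
  f''(-1) = -2 < 0 → local maximum
  f''(1) = 2 > 0 → local minimum

Critical points: x = -1 (local maximum); x = 1 (local minimum)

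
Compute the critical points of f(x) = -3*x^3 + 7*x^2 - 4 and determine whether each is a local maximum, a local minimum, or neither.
f'(x) = x*(14 - 9*x)

Solve f'(x) = 0:
  Factor: -9*x^2 + 14*x = -x*(9*x - 14) = 0.
  ⇒ x = 0, 14/9

f''(x) = 14 - 18*x
Second-derivative test at each critical point:
  f''(0) = 14 > 0 → local minimum
  f''(14/9) = -14 < 0 → local maximum

Critical points: x = 0 (local minimum); x = 14/9 (local maximum)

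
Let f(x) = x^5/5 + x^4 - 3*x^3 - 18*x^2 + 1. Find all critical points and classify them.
f'(x) = x*(x^3 + 4*x^2 - 9*x - 36)

Solve f'(x) = 0:
  Factor: x^4 + 4*x^3 - 9*x^2 - 36*x = x*(x - 3)*(x + 3)*(x + 4) = 0.
  ⇒ x = -4, -3, 0, 3

f''(x) = 4*x^3 + 12*x^2 - 18*x - 36
Second-derivative test at each critical point:
  f''(-4) = -28 < 0 → local maximum
  f''(-3) = 18 > 0 → local minimum
  f''(0) = -36 < 0 → local maximum
  f''(3) = 126 > 0 → local minimum

Critical points: x = -4 (local maximum); x = -3 (local minimum); x = 0 (local maximum); x = 3 (local minimum)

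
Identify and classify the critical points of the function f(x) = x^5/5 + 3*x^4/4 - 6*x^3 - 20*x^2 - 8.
f'(x) = x*(x^3 + 3*x^2 - 18*x - 40)

Solve f'(x) = 0:
  Factor: x^4 + 3*x^3 - 18*x^2 - 40*x = x*(x - 4)*(x + 2)*(x + 5) = 0.
  ⇒ x = -5, -2, 0, 4

f''(x) = 4*x^3 + 9*x^2 - 36*x - 40
Second-derivative test at each critical point:
  f''(-5) = -135 < 0 → local maximum
  f''(-2) = 36 > 0 → local minimum
  f''(0) = -40 < 0 → local maximum
  f''(4) = 216 > 0 → local minimum

Critical points: x = -5 (local maximum); x = -2 (local minimum); x = 0 (local maximum); x = 4 (local minimum)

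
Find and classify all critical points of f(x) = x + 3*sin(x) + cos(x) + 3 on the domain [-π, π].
f'(x) = -sin(x) + 3*cos(x) + 1

Solve f'(x) = 0 on [-π, π]:
  f'(x) = 0 ⇔ -sin(x) + 3*cos(x) = -1. Write the left side as R·cos(x + φ) with R = √(3² + 1²) = sqrt(10), cos φ = 3*sqrt(10)/10, sin φ = sqrt(10)/10; then cos(x + φ) = -sqrt(10)/10. Solve for x and keep the solutions lying in [-π, π].
  ⇒ x = -pi + atan(4/3) ≈ -2.2143, pi/2 ≈ 1.5708

f''(x) = -3*sin(x) - cos(x)
Second-derivative test at each critical point:
  f''(-2.2143) = 3 > 0 → local minimum
  f''(1.5708) = -3 < 0 → local maximum

Critical points: x = -pi + atan(4/3) ≈ -2.2143 (local minimum); x = pi/2 ≈ 1.5708 (local maximum)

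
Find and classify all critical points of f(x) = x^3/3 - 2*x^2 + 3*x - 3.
f'(x) = x^2 - 4*x + 3

Solve f'(x) = 0:
  Factor: x^2 - 4*x + 3 = (x - 3)*(x - 1) = 0.
  ⇒ x = 1, 3

f''(x) = 2*x - 4
Second-derivative test at each critical point:
  f''(1) = -2 < 0 → local maximum
  f''(3) = 2 > 0 → local minimum

Critical points: x = 1 (local maximum); x = 3 (local minimum)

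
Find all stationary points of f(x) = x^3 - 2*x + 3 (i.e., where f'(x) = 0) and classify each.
f'(x) = 3*x^2 - 2

Solve f'(x) = 0:
  3*x^2 - 2 = 0 has no rational roots; quadratic formula: x = (0 ± √24)/6.
  ⇒ x = -sqrt(6)/3 ≈ -0.8165, sqrt(6)/3 ≈ 0.8165

f''(x) = 6*x
Second-derivative test at each critical point:
  f''(-0.8165) = -4.8990 < 0 → local maximum
  f''(0.8165) = 4.8990 > 0 → local minimum

Critical points: x = -sqrt(6)/3 ≈ -0.8165 (local maximum); x = sqrt(6)/3 ≈ 0.8165 (local minimum)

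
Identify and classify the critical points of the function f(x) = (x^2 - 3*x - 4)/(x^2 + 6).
f'(x) = (3*x^2 + 20*x - 18)/(x^4 + 12*x^2 + 36)

Solve f'(x) = 0:
  f'(x) = (3*x^2 + 20*x - 18)/(x^2 + 6)^2; the denominator is positive wherever f is defined, so f'(x) = 0 ⇔ 3*x^2 + 20*x - 18 = 0.
  3*x^2 + 20*x - 18 = 0 has no rational roots; quadratic formula: x = (-20 ± √616)/6.
  ⇒ x = -sqrt(154)/3 - 10/3 ≈ -7.4699, -10/3 + sqrt(154)/3 ≈ 0.8032

f''(x) = 6*(-x^3 - 10*x^2 + 18*x + 20)/(x^6 + 18*x^4 + 108*x^2 + 216)
Second-derivative test at each critical point:
  f''(-7.4699) = -0.0065 < 0 → local maximum
  f''(0.8032) = 0.5621 > 0 → local minimum

Critical points: x = -sqrt(154)/3 - 10/3 ≈ -7.4699 (local maximum); x = -10/3 + sqrt(154)/3 ≈ 0.8032 (local minimum)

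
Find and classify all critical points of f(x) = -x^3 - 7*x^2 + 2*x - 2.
f'(x) = -3*x^2 - 14*x + 2

Solve f'(x) = 0:
  3*x^2 + 14*x - 2 = 0 has no rational roots; quadratic formula: x = (-14 ± √220)/6.
  ⇒ x = -sqrt(55)/3 - 7/3 ≈ -4.8054, -7/3 + sqrt(55)/3 ≈ 0.1387

f''(x) = -6*x - 14
Second-derivative test at each critical point:
  f''(-4.8054) = 14.8324 > 0 → local minimum
  f''(0.1387) = -14.8324 < 0 → local maximum

Critical points: x = -sqrt(55)/3 - 7/3 ≈ -4.8054 (local minimum); x = -7/3 + sqrt(55)/3 ≈ 0.1387 (local maximum)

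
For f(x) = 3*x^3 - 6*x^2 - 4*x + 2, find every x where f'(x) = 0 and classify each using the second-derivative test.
f'(x) = 9*x^2 - 12*x - 4

Solve f'(x) = 0:
  9*x^2 - 12*x - 4 = 0 has no rational roots; quadratic formula: x = (12 ± √288)/18.
  ⇒ x = 2/3 - 2*sqrt(2)/3 ≈ -0.2761, 2/3 + 2*sqrt(2)/3 ≈ 1.6095

f''(x) = 18*x - 12
Second-derivative test at each critical point:
  f''(-0.2761) = -16.9706 < 0 → local maximum
  f''(1.6095) = 16.9706 > 0 → local minimum

Critical points: x = 2/3 - 2*sqrt(2)/3 ≈ -0.2761 (local maximum); x = 2/3 + 2*sqrt(2)/3 ≈ 1.6095 (local minimum)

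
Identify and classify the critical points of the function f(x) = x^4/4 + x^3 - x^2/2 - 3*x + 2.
f'(x) = x^3 + 3*x^2 - x - 3

Solve f'(x) = 0:
  Factor: x^3 + 3*x^2 - x - 3 = (x - 1)*(x + 1)*(x + 3) = 0.
  ⇒ x = -3, -1, 1

f''(x) = 3*x^2 + 6*x - 1
Second-derivative test at each critical point:
  f''(-3) = 8 > 0 → local minimum
  f''(-1) = -4 < 0 → local maximum
  f''(1) = 8 > 0 → local minimum

Critical points: x = -3 (local minimum); x = -1 (local maximum); x = 1 (local minimum)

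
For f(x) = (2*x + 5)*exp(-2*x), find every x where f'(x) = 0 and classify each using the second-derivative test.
f'(x) = 4*(-x - 2)*exp(-2*x)

Solve f'(x) = 0:
  f'(x) = (-4*x - 8)·exp(-2*x) and exp(-2*x) > 0 for every x, so f'(x) = 0 ⇔ -4*x - 8 = 0.
  Factor: -4*x - 8 = -4*(x + 2) = 0.
  ⇒ x = -2

f''(x) = 4*(2*x + 3)*exp(-2*x)
Second-derivative test at each critical point:
  f''(-2) = -218.3926 < 0 → local maximum

Critical points: x = -2 (local maximum)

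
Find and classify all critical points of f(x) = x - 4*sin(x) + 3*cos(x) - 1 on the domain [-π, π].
f'(x) = -3*sin(x) - 4*cos(x) + 1

Solve f'(x) = 0 on [-π, π]:
  f'(x) = 0 ⇔ -3*sin(x) - 4*cos(x) = -1. Write the left side as R·cos(x + φ) with R = √((-4)² + 3²) = 5, cos φ = -4/5, sin φ = 3/5; then cos(x + φ) = -1/5. Solve for x and keep the solutions lying in [-π, π].
  ⇒ x = atan((3 - 8*sqrt(6))/(4 + 6*sqrt(6))) ≈ -0.7259, atan((3 + 8*sqrt(6))/(4 - 6*sqrt(6))) + pi ≈ 2.0129

f''(x) = 4*sin(x) - 3*cos(x)
Second-derivative test at each critical point:
  f''(-0.7259) = -4.8990 < 0 → local maximum
  f''(2.0129) = 4.8990 > 0 → local minimum

Critical points: x = atan((3 - 8*sqrt(6))/(4 + 6*sqrt(6))) ≈ -0.7259 (local maximum); x = atan((3 + 8*sqrt(6))/(4 - 6*sqrt(6))) + pi ≈ 2.0129 (local minimum)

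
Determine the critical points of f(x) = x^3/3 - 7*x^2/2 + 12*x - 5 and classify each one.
f'(x) = x^2 - 7*x + 12

Solve f'(x) = 0:
  Factor: x^2 - 7*x + 12 = (x - 4)*(x - 3) = 0.
  ⇒ x = 3, 4

f''(x) = 2*x - 7
Second-derivative test at each critical point:
  f''(3) = -1 < 0 → local maximum
  f''(4) = 1 > 0 → local minimum

Critical points: x = 3 (local maximum); x = 4 (local minimum)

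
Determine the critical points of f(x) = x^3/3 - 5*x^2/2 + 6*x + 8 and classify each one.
f'(x) = x^2 - 5*x + 6

Solve f'(x) = 0:
  Factor: x^2 - 5*x + 6 = (x - 3)*(x - 2) = 0.
  ⇒ x = 2, 3

f''(x) = 2*x - 5
Second-derivative test at each critical point:
  f''(2) = -1 < 0 → local maximum
  f''(3) = 1 > 0 → local minimum

Critical points: x = 2 (local maximum); x = 3 (local minimum)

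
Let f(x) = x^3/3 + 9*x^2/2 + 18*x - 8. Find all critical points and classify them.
f'(x) = x^2 + 9*x + 18

Solve f'(x) = 0:
  Factor: x^2 + 9*x + 18 = (x + 3)*(x + 6) = 0.
  ⇒ x = -6, -3

f''(x) = 2*x + 9
Second-derivative test at each critical point:
  f''(-6) = -3 < 0 → local maximum
  f''(-3) = 3 > 0 → local minimum

Critical points: x = -6 (local maximum); x = -3 (local minimum)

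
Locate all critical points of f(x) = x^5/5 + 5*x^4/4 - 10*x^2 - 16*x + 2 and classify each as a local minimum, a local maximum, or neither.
f'(x) = x^4 + 5*x^3 - 20*x - 16

Solve f'(x) = 0:
  Factor: x^4 + 5*x^3 - 20*x - 16 = (x - 2)*(x + 1)*(x + 2)*(x + 4) = 0.
  ⇒ x = -4, -2, -1, 2

f''(x) = 4*x^3 + 15*x^2 - 20
Second-derivative test at each critical point:
  f''(-4) = -36 < 0 → local maximum
  f''(-2) = 8 > 0 → local minimum
  f''(-1) = -9 < 0 → local maximum
  f''(2) = 72 > 0 → local minimum

Critical points: x = -4 (local maximum); x = -2 (local minimum); x = -1 (local maximum); x = 2 (local minimum)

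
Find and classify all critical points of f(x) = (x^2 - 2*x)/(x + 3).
f'(x) = (x^2 + 6*x - 6)/(x^2 + 6*x + 9)

Solve f'(x) = 0:
  f'(x) = (x^2 + 6*x - 6)/(x + 3)^2; the denominator is positive wherever f is defined, so f'(x) = 0 ⇔ x^2 + 6*x - 6 = 0.
  x^2 + 6*x - 6 = 0 has no rational roots; quadratic formula: x = (-6 ± √60)/2.
  ⇒ x = -sqrt(15) - 3 ≈ -6.8730, -3 + sqrt(15) ≈ 0.8730

f''(x) = 30/(x^3 + 9*x^2 + 27*x + 27)
Second-derivative test at each critical point:
  f''(-6.8730) = -0.5164 < 0 → local maximum
  f''(0.8730) = 0.5164 > 0 → local minimum

Critical points: x = -sqrt(15) - 3 ≈ -6.8730 (local maximum); x = -3 + sqrt(15) ≈ 0.8730 (local minimum)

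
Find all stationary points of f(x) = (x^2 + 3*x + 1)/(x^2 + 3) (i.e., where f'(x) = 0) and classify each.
f'(x) = (-3*x^2 + 4*x + 9)/(x^4 + 6*x^2 + 9)

Solve f'(x) = 0:
  f'(x) = -(3*x^2 - 4*x - 9)/(x^2 + 3)^2; the denominator is positive wherever f is defined, so f'(x) = 0 ⇔ -3*x^2 + 4*x + 9 = 0.
  3*x^2 - 4*x - 9 = 0 has no rational roots; quadratic formula: x = (4 ± √124)/6.
  ⇒ x = 2/3 - sqrt(31)/3 ≈ -1.1893, 2/3 + sqrt(31)/3 ≈ 2.5226

f''(x) = 6*(x^3 - 2*x^2 - 9*x + 2)/(x^6 + 9*x^4 + 27*x^2 + 27)
Second-derivative test at each critical point:
  f''(-1.1893) = 0.5715 > 0 → local minimum
  f''(2.5226) = -0.1270 < 0 → local maximum

Critical points: x = 2/3 - sqrt(31)/3 ≈ -1.1893 (local minimum); x = 2/3 + sqrt(31)/3 ≈ 2.5226 (local maximum)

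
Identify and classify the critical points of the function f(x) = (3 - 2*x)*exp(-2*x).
f'(x) = 4*(x - 2)*exp(-2*x)

Solve f'(x) = 0:
  f'(x) = (4*x - 8)·exp(-2*x) and exp(-2*x) > 0 for every x, so f'(x) = 0 ⇔ 4*x - 8 = 0.
  Factor: 4*x - 8 = 4*(x - 2) = 0.
  ⇒ x = 2

f''(x) = 4*(5 - 2*x)*exp(-2*x)
Second-derivative test at each critical point:
  f''(2) = 0.0733 > 0 → local minimum

Critical points: x = 2 (local minimum)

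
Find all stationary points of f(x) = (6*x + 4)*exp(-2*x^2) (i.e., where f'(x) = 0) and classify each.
f'(x) = 2*(-4*x*(3*x + 2) + 3)*exp(-2*x^2)

Solve f'(x) = 0:
  f'(x) = (-24*x^2 - 16*x + 6)·exp(-2*x^2) and exp(-2*x^2) > 0 for every x, so f'(x) = 0 ⇔ -24*x^2 - 16*x + 6 = 0.
  Factor: -24*x^2 - 16*x + 6 = -2*(12*x^2 + 8*x - 3); 12*x^2 + 8*x - 3 = 0 has no rational roots; quadratic formula: x = (-8 ± √208)/24.
  ⇒ x = -sqrt(13)/6 - 1/3 ≈ -0.9343, -1/3 + sqrt(13)/6 ≈ 0.2676

f''(x) = 8*(4*x^2*(3*x + 2) - 9*x - 2)*exp(-2*x^2)
Second-derivative test at each critical point:
  f''(-0.9343) = 5.0341 > 0 → local minimum
  f''(0.2676) = -24.9957 < 0 → local maximum

Critical points: x = -sqrt(13)/6 - 1/3 ≈ -0.9343 (local minimum); x = -1/3 + sqrt(13)/6 ≈ 0.2676 (local maximum)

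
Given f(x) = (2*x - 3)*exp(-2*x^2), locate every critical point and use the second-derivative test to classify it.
f'(x) = 2*(-2*x*(2*x - 3) + 1)*exp(-2*x^2)

Solve f'(x) = 0:
  f'(x) = (-8*x^2 + 12*x + 2)·exp(-2*x^2) and exp(-2*x^2) > 0 for every x, so f'(x) = 0 ⇔ -8*x^2 + 12*x + 2 = 0.
  Factor: -8*x^2 + 12*x + 2 = -2*(4*x^2 - 6*x - 1); 4*x^2 - 6*x - 1 = 0 has no rational roots; quadratic formula: x = (6 ± √52)/8.
  ⇒ x = 3/4 - sqrt(13)/4 ≈ -0.1514, 3/4 + sqrt(13)/4 ≈ 1.6514

f''(x) = 4*(4*x^2*(2*x - 3) - 6*x + 3)*exp(-2*x^2)
Second-derivative test at each critical point:
  f''(-0.1514) = 13.7761 > 0 → local minimum
  f''(1.6514) = -0.0617 < 0 → local maximum

Critical points: x = 3/4 - sqrt(13)/4 ≈ -0.1514 (local minimum); x = 3/4 + sqrt(13)/4 ≈ 1.6514 (local maximum)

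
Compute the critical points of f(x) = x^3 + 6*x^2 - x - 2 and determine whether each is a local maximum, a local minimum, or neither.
f'(x) = 3*x^2 + 12*x - 1

Solve f'(x) = 0:
  3*x^2 + 12*x - 1 = 0 has no rational roots; quadratic formula: x = (-12 ± √156)/6.
  ⇒ x = -sqrt(39)/3 - 2 ≈ -4.0817, -2 + sqrt(39)/3 ≈ 0.0817

f''(x) = 6*x + 12
Second-derivative test at each critical point:
  f''(-4.0817) = -12.4900 < 0 → local maximum
  f''(0.0817) = 12.4900 > 0 → local minimum

Critical points: x = -sqrt(39)/3 - 2 ≈ -4.0817 (local maximum); x = -2 + sqrt(39)/3 ≈ 0.0817 (local minimum)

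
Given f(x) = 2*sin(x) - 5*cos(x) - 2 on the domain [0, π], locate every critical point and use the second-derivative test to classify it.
f'(x) = 5*sin(x) + 2*cos(x)

Solve f'(x) = 0 on [0, π]:
  f'(x) = 0 ⇔ 2*cos(x) = -5*sin(x) ⇔ tan(x) = -2/5, i.e. x = arctan(-2/5) + nπ; keep the solutions lying in [0, π].
  ⇒ x = pi - atan(2/5) ≈ 2.7611

f''(x) = -2*sin(x) + 5*cos(x)
Second-derivative test at each critical point:
  f''(2.7611) = -5.3852 < 0 → local maximum

Critical points: x = pi - atan(2/5) ≈ 2.7611 (local maximum)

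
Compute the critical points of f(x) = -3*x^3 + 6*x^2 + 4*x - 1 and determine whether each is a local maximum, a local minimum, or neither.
f'(x) = -9*x^2 + 12*x + 4

Solve f'(x) = 0:
  9*x^2 - 12*x - 4 = 0 has no rational roots; quadratic formula: x = (12 ± √288)/18.
  ⇒ x = 2/3 - 2*sqrt(2)/3 ≈ -0.2761, 2/3 + 2*sqrt(2)/3 ≈ 1.6095

f''(x) = 12 - 18*x
Second-derivative test at each critical point:
  f''(-0.2761) = 16.9706 > 0 → local minimum
  f''(1.6095) = -16.9706 < 0 → local maximum

Critical points: x = 2/3 - 2*sqrt(2)/3 ≈ -0.2761 (local minimum); x = 2/3 + 2*sqrt(2)/3 ≈ 1.6095 (local maximum)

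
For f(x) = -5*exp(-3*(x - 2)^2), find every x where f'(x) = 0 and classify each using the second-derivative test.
f'(x) = 30*(x - 2)*exp(-3*(x - 2)^2)

Solve f'(x) = 0:
  f'(x) = (30*x - 60)·exp(-3*(x - 2)^2) and exp(-3*(x - 2)^2) > 0 for every x, so f'(x) = 0 ⇔ 30*x - 60 = 0.
  Factor: 30*x - 60 = 30*(x - 2) = 0.
  ⇒ x = 2

f''(x) = 30*(1 - 6*(x - 2)^2)*exp(-3*(x - 2)^2)
Second-derivative test at each critical point:
  f''(2) = 30 > 0 → local minimum

Critical points: x = 2 (local minimum)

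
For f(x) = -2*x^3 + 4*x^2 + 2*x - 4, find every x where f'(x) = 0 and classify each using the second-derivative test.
f'(x) = -6*x^2 + 8*x + 2

Solve f'(x) = 0:
  Factor: -6*x^2 + 8*x + 2 = -2*(3*x^2 - 4*x - 1); 3*x^2 - 4*x - 1 = 0 has no rational roots; quadratic formula: x = (4 ± √28)/6.
  ⇒ x = 2/3 - sqrt(7)/3 ≈ -0.2153, 2/3 + sqrt(7)/3 ≈ 1.5486

f''(x) = 8 - 12*x
Second-derivative test at each critical point:
  f''(-0.2153) = 10.5830 > 0 → local minimum
  f''(1.5486) = -10.5830 < 0 → local maximum

Critical points: x = 2/3 - sqrt(7)/3 ≈ -0.2153 (local minimum); x = 2/3 + sqrt(7)/3 ≈ 1.5486 (local maximum)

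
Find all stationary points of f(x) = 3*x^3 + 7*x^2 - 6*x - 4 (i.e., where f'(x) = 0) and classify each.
f'(x) = 9*x^2 + 14*x - 6

Solve f'(x) = 0:
  9*x^2 + 14*x - 6 = 0 has no rational roots; quadratic formula: x = (-14 ± √412)/18.
  ⇒ x = -sqrt(103)/9 - 7/9 ≈ -1.9054, -7/9 + sqrt(103)/9 ≈ 0.3499

f''(x) = 18*x + 14
Second-derivative test at each critical point:
  f''(-1.9054) = -20.2978 < 0 → local maximum
  f''(0.3499) = 20.2978 > 0 → local minimum

Critical points: x = -sqrt(103)/9 - 7/9 ≈ -1.9054 (local maximum); x = -7/9 + sqrt(103)/9 ≈ 0.3499 (local minimum)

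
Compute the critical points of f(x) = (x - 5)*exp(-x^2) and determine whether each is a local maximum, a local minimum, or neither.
f'(x) = (-2*x*(x - 5) + 1)*exp(-x^2)

Solve f'(x) = 0:
  f'(x) = (-2*x^2 + 10*x + 1)·exp(-x^2) and exp(-x^2) > 0 for every x, so f'(x) = 0 ⇔ -2*x^2 + 10*x + 1 = 0.
  2*x^2 - 10*x - 1 = 0 has no rational roots; quadratic formula: x = (10 ± √108)/4.
  ⇒ x = 5/2 - 3*sqrt(3)/2 ≈ -0.0981, 5/2 + 3*sqrt(3)/2 ≈ 5.0981

f''(x) = 2*(2*x^2*(x - 5) - 3*x + 5)*exp(-x^2)
Second-derivative test at each critical point:
  f''(-0.0981) = 10.2928 > 0 → local minimum
  f''(5.0981) = -5.361e-11 < 0 → local maximum

Critical points: x = 5/2 - 3*sqrt(3)/2 ≈ -0.0981 (local minimum); x = 5/2 + 3*sqrt(3)/2 ≈ 5.0981 (local maximum)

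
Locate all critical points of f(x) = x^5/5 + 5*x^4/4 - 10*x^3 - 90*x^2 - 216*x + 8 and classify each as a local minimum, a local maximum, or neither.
f'(x) = x^4 + 5*x^3 - 30*x^2 - 180*x - 216

Solve f'(x) = 0:
  Factor: x^4 + 5*x^3 - 30*x^2 - 180*x - 216 = (x - 6)*(x + 2)*(x + 3)*(x + 6) = 0.
  ⇒ x = -6, -3, -2, 6

f''(x) = 4*x^3 + 15*x^2 - 60*x - 180
Second-derivative test at each critical point:
  f''(-6) = -144 < 0 → local maximum
  f''(-3) = 27 > 0 → local minimum
  f''(-2) = -32 < 0 → local maximum
  f''(6) = 864 > 0 → local minimum

Critical points: x = -6 (local maximum); x = -3 (local minimum); x = -2 (local maximum); x = 6 (local minimum)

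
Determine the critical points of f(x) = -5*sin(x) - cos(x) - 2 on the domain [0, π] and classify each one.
f'(x) = sin(x) - 5*cos(x)

Solve f'(x) = 0 on [0, π]:
  f'(x) = 0 ⇔ -5*cos(x) = -sin(x) ⇔ tan(x) = 5, i.e. x = arctan(5) + nπ; keep the solutions lying in [0, π].
  ⇒ x = atan(5) ≈ 1.3734

f''(x) = 5*sin(x) + cos(x)
Second-derivative test at each critical point:
  f''(1.3734) = 5.0990 > 0 → local minimum

Critical points: x = atan(5) ≈ 1.3734 (local minimum)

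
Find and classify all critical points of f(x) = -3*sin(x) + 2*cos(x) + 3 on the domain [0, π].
f'(x) = -2*sin(x) - 3*cos(x)

Solve f'(x) = 0 on [0, π]:
  f'(x) = 0 ⇔ -3*cos(x) = 2*sin(x) ⇔ tan(x) = -3/2, i.e. x = arctan(-3/2) + nπ; keep the solutions lying in [0, π].
  ⇒ x = pi - atan(3/2) ≈ 2.1588

f''(x) = 3*sin(x) - 2*cos(x)
Second-derivative test at each critical point:
  f''(2.1588) = 3.6056 > 0 → local minimum

Critical points: x = pi - atan(3/2) ≈ 2.1588 (local minimum)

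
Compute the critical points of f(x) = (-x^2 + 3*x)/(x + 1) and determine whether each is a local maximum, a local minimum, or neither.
f'(x) = (-x^2 - 2*x + 3)/(x^2 + 2*x + 1)

Solve f'(x) = 0:
  f'(x) = -(x - 1)*(x + 3)/(x + 1)^2; the denominator is positive wherever f is defined, so f'(x) = 0 ⇔ -x^2 - 2*x + 3 = 0.
  Factor: -x^2 - 2*x + 3 = -(x - 1)*(x + 3) = 0.
  ⇒ x = -3, 1

f''(x) = -8/(x^3 + 3*x^2 + 3*x + 1)
Second-derivative test at each critical point:
  f''(-3) = 1 > 0 → local minimum
  f''(1) = -1 < 0 → local maximum

Critical points: x = -3 (local minimum); x = 1 (local maximum)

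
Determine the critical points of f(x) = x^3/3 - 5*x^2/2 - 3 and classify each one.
f'(x) = x*(x - 5)

Solve f'(x) = 0:
  Factor: x^2 - 5*x = x*(x - 5) = 0.
  ⇒ x = 0, 5

f''(x) = 2*x - 5
Second-derivative test at each critical point:
  f''(0) = -5 < 0 → local maximum
  f''(5) = 5 > 0 → local minimum

Critical points: x = 0 (local maximum); x = 5 (local minimum)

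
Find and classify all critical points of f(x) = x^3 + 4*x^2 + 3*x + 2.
f'(x) = 3*x^2 + 8*x + 3

Solve f'(x) = 0:
  3*x^2 + 8*x + 3 = 0 has no rational roots; quadratic formula: x = (-8 ± √28)/6.
  ⇒ x = -4/3 - sqrt(7)/3 ≈ -2.2153, -4/3 + sqrt(7)/3 ≈ -0.4514

f''(x) = 6*x + 8
Second-derivative test at each critical point:
  f''(-2.2153) = -5.2915 < 0 → local maximum
  f''(-0.4514) = 5.2915 > 0 → local minimum

Critical points: x = -4/3 - sqrt(7)/3 ≈ -2.2153 (local maximum); x = -4/3 + sqrt(7)/3 ≈ -0.4514 (local minimum)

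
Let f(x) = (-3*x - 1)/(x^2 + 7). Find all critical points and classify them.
f'(x) = (3*x^2 + 2*x - 21)/(x^4 + 14*x^2 + 49)

Solve f'(x) = 0:
  f'(x) = (x + 3)*(3*x - 7)/(x^2 + 7)^2; the denominator is positive wherever f is defined, so f'(x) = 0 ⇔ 3*x^2 + 2*x - 21 = 0.
  Factor: 3*x^2 + 2*x - 21 = (x + 3)*(3*x - 7) = 0.
  ⇒ x = -3, 7/3

f''(x) = 2*(-4*x^2*(3*x + 1) + (9*x + 1)*(x^2 + 7))/(x^2 + 7)^3
Second-derivative test at each critical point:
  f''(-3) = -1/16 < 0 → local maximum
  f''(7/3) = 81/784 > 0 → local minimum

Critical points: x = -3 (local maximum); x = 7/3 (local minimum)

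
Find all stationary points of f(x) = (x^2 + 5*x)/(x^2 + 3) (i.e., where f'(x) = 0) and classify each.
f'(x) = (-5*x^2 + 6*x + 15)/(x^4 + 6*x^2 + 9)

Solve f'(x) = 0:
  f'(x) = -(5*x^2 - 6*x - 15)/(x^2 + 3)^2; the denominator is positive wherever f is defined, so f'(x) = 0 ⇔ -5*x^2 + 6*x + 15 = 0.
  5*x^2 - 6*x - 15 = 0 has no rational roots; quadratic formula: x = (6 ± √336)/10.
  ⇒ x = 3/5 - 2*sqrt(21)/5 ≈ -1.2330, 3/5 + 2*sqrt(21)/5 ≈ 2.4330

f''(x) = 2*(5*x^3 - 9*x^2 - 45*x + 9)/(x^6 + 9*x^4 + 27*x^2 + 27)
Second-derivative test at each critical point:
  f''(-1.2330) = 0.8971 > 0 → local minimum
  f''(2.4330) = -0.2304 < 0 → local maximum

Critical points: x = 3/5 - 2*sqrt(21)/5 ≈ -1.2330 (local minimum); x = 3/5 + 2*sqrt(21)/5 ≈ 2.4330 (local maximum)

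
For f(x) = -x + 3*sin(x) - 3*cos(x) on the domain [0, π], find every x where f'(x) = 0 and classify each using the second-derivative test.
f'(x) = 3*sqrt(2)*sin(x + pi/4) - 1

Solve f'(x) = 0 on [0, π]:
  f'(x) = 0 ⇔ 3*sin(x) + 3*cos(x) = 1. Write the left side as R·cos(x + φ) with R = √(3² + (-3)²) = 3*sqrt(2), cos φ = sqrt(2)/2, sin φ = -sqrt(2)/2; then cos(x + φ) = sqrt(2)/6. Solve for x and keep the solutions lying in [0, π].
  ⇒ x = atan((1 + sqrt(17))/(1 - sqrt(17))) + pi ≈ 2.1183

f''(x) = 3*sqrt(2)*cos(x + pi/4)
Second-derivative test at each critical point:
  f''(2.1183) = -4.1231 < 0 → local maximum

Critical points: x = atan((1 + sqrt(17))/(1 - sqrt(17))) + pi ≈ 2.1183 (local maximum)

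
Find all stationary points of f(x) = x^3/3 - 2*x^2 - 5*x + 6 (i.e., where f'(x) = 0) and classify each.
f'(x) = x^2 - 4*x - 5

Solve f'(x) = 0:
  Factor: x^2 - 4*x - 5 = (x - 5)*(x + 1) = 0.
  ⇒ x = -1, 5

f''(x) = 2*x - 4
Second-derivative test at each critical point:
  f''(-1) = -6 < 0 → local maximum
  f''(5) = 6 > 0 → local minimum

Critical points: x = -1 (local maximum); x = 5 (local minimum)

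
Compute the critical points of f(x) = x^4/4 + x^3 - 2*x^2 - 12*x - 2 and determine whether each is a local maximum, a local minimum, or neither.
f'(x) = x^3 + 3*x^2 - 4*x - 12

Solve f'(x) = 0:
  Factor: x^3 + 3*x^2 - 4*x - 12 = (x - 2)*(x + 2)*(x + 3) = 0.
  ⇒ x = -3, -2, 2

f''(x) = 3*x^2 + 6*x - 4
Second-derivative test at each critical point:
  f''(-3) = 5 > 0 → local minimum
  f''(-2) = -4 < 0 → local maximum
  f''(2) = 20 > 0 → local minimum

Critical points: x = -3 (local minimum); x = -2 (local maximum); x = 2 (local minimum)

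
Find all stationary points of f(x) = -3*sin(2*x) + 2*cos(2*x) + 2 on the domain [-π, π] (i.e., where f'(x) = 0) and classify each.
f'(x) = -4*sin(2*x) - 6*cos(2*x)

Solve f'(x) = 0 on [-π, π]:
  f'(x) = 0 ⇔ -3*cos(2*x) = 2*sin(2*x) ⇔ tan(2*x) = -3/2, i.e. 2*x = arctan(-3/2) + nπ; keep the solutions lying in [-π, π].
  ⇒ x = -pi/2 - atan(3/2)/2 ≈ -2.0622, -atan(3/2)/2 ≈ -0.4914, -atan(3/2)/2 + pi/2 ≈ 1.0794, pi - atan(3/2)/2 ≈ 2.6502

f''(x) = 12*sin(2*x) - 8*cos(2*x)
Second-derivative test at each critical point:
  f''(-2.0622) = 14.4222 > 0 → local minimum
  f''(-0.4914) = -14.4222 < 0 → local maximum
  f''(1.0794) = 14.4222 > 0 → local minimum
  f''(2.6502) = -14.4222 < 0 → local maximum

Critical points: x = -pi/2 - atan(3/2)/2 ≈ -2.0622 (local minimum); x = -atan(3/2)/2 ≈ -0.4914 (local maximum); x = -atan(3/2)/2 + pi/2 ≈ 1.0794 (local minimum); x = pi - atan(3/2)/2 ≈ 2.6502 (local maximum)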